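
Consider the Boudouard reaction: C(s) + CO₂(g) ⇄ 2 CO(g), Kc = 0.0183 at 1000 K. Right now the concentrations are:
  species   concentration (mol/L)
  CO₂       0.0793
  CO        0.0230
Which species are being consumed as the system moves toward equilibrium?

(C is a pure solid — omitted from Qc.)
Qc = [CO]² / [CO₂] = (0.0230)² / (0.0793) = 0.00667
Qc = 0.00667 < Kc = 0.0183: net forward reaction.

C, CO₂ (reactants)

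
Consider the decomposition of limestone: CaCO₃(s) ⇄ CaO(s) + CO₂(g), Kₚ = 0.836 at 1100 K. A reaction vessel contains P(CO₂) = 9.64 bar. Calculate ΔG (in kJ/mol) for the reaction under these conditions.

ΔG = 22.4 kJ/mol

(CaCO₃, CaO are pure solids — omitted from Qₚ.)
Qₚ = P(CO₂) = 9.64
ΔG = RT ln(Qₚ/Kₚ) = (8.314 J mol⁻¹ K⁻¹)(1100 K) × ln(9.64/0.836)
   = (9.145 kJ/mol)(2.445) = 22.4 kJ/mol
ΔG > 0, so the forward reaction is non-spontaneous (proceeds in reverse).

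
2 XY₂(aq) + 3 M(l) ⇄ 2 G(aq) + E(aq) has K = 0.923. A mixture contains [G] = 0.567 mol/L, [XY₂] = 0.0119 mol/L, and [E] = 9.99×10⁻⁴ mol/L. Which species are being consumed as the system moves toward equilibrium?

G, E (products)

(M is a pure liquid — omitted from Q.)
Q = [G]²·[E] / [XY₂]² = (0.567)²·(9.99×10⁻⁴) / (0.0119)² = 2.27
Q = 2.27 > K = 0.923: net reverse reaction.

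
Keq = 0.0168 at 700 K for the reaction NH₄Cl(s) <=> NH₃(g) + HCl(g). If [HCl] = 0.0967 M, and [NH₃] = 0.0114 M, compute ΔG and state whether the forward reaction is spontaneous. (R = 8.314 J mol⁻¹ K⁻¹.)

ΔG = -15.9 kJ/mol; the forward reaction is spontaneous

(NH₄Cl is a pure solid — omitted from Q.)
Q = [NH₃]·[HCl] = (0.0114)·(0.0967) = 0.00110
ΔG = RT ln(Q/Keq) = (8.314 J mol⁻¹ K⁻¹)(700 K) × ln(0.00110/0.0168)
   = (5.820 kJ/mol)(-2.726) = -15.9 kJ/mol
ΔG < 0, so the forward reaction is spontaneous (proceeds forward).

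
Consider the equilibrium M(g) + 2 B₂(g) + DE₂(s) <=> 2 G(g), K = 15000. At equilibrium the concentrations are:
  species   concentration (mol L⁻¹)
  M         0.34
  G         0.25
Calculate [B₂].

(DE₂ is a pure solid — omitted from K.)
At equilibrium, K = [G]² / ([M]·[B₂]²) = 15000.
(0.25)² / ((0.34)·([B₂])²) = 15000
[B₂]² = 1.23×10⁻⁵ ⇒ [B₂] = 0.0035 mol L⁻¹

[B₂] = 0.0035 mol L⁻¹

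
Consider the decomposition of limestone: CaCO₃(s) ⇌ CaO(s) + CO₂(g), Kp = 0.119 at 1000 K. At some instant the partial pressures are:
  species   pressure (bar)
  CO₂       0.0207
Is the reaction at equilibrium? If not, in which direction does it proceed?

forward (toward products)

(CaCO₃, CaO are pure solids — omitted from Qp.)
Qp = P(CO₂) = 0.0207
Qp = 0.0207 < Kp = 0.119, so the forward reaction proceeds.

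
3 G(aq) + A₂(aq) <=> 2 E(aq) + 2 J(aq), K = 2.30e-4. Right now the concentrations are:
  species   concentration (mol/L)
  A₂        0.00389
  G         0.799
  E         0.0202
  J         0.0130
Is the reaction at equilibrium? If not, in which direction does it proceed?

Q = [E]²·[J]² / ([G]³·[A₂]) = (0.0202)²·(0.0130)² / ((0.799)³·(0.00389)) = 3.48e-5
Q = 3.48e-5 < K = 2.30e-4, so the forward reaction proceeds.

to the right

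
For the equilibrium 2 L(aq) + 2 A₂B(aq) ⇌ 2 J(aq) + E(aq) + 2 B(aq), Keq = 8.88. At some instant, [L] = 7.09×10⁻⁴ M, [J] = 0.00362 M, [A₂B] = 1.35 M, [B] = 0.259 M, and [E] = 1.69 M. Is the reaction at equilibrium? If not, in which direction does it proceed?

forward (toward products)

Q = [J]²·[E]·[B]² / ([L]²·[A₂B]²) = (0.00362)²·(1.69)·(0.259)² / ((7.09×10⁻⁴)²·(1.35)²) = 1.62
Q = 1.62 < Keq = 8.88, so the forward reaction proceeds.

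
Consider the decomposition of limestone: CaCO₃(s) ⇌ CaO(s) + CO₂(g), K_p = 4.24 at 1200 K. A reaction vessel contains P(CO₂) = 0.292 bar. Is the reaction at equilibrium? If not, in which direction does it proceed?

(CaCO₃, CaO are pure solids — omitted from Q_p.)
Q_p = P(CO₂) = 0.292
Q_p = 0.292 < K_p = 4.24, so the forward reaction proceeds.

forward (toward products)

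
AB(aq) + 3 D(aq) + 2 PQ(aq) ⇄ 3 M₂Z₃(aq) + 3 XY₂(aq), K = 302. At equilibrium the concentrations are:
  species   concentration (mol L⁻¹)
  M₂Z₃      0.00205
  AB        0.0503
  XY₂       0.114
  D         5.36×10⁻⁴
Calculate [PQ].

[PQ] = 0.0739 mol L⁻¹

At equilibrium, K = [M₂Z₃]³·[XY₂]³ / ([AB]·[D]³·[PQ]²) = 302.
(0.00205)³·(0.114)³ / ((0.0503)·(5.36×10⁻⁴)³·([PQ])²) = 302
[PQ]² = 0.00546 ⇒ [PQ] = 0.0739 mol L⁻¹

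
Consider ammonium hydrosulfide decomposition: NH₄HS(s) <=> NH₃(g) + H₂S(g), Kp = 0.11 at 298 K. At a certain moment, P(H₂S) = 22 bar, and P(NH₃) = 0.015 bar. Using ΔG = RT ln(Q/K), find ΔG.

ΔG = 2.72 kJ/mol

(NH₄HS is a pure solid — omitted from Qp.)
Qp = P(NH₃)·P(H₂S) = (0.015)·(22) = 0.330
ΔG = RT ln(Qp/Kp) = (8.314 J mol⁻¹ K⁻¹)(298 K) × ln(0.330/0.11)
   = (2.478 kJ/mol)(1.099) = 2.72 kJ/mol
ΔG > 0, so the forward reaction is non-spontaneous (proceeds in reverse).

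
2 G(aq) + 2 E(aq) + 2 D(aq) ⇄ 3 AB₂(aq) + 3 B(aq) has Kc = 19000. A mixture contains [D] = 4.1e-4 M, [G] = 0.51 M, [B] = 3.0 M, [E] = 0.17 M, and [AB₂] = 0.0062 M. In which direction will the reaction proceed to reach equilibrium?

Qc = [AB₂]³·[B]³ / ([G]²·[E]²·[D]²) = (0.0062)³·(3.0)³ / ((0.51)²·(0.17)²·(4.1e-4)²) = 5100
Qc = 5100 < Kc = 19000, so the forward reaction proceeds.

in the forward direction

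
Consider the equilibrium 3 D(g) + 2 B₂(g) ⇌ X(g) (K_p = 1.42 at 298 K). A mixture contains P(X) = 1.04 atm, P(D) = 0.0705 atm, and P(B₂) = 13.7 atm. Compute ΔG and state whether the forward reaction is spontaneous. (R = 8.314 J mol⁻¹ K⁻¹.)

ΔG = 5.97 kJ/mol; the forward reaction is non-spontaneous

Q_p = P(X) / (P(D)³·P(B₂)²) = (1.04) / ((0.0705)³·(13.7)²) = 15.8
ΔG = RT ln(Q_p/K_p) = (8.314 J mol⁻¹ K⁻¹)(298 K) × ln(15.8/1.42)
   = (2.478 kJ/mol)(2.409) = 5.97 kJ/mol
ΔG > 0, so the forward reaction is non-spontaneous (proceeds in reverse).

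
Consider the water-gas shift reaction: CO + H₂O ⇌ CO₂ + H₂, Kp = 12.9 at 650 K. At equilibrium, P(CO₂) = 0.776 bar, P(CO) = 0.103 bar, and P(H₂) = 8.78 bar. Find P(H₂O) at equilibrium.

P(H₂O) = 5.13 bar

At equilibrium, Kp = P(CO₂)·P(H₂) / (P(CO)·P(H₂O)) = 12.9.
(0.776)·(8.78) / ((0.103)·(P(H₂O))) = 12.9
P(H₂O) = 5.13 bar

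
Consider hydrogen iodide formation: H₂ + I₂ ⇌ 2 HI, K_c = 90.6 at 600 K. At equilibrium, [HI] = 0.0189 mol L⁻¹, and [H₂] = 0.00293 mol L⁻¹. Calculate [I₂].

[I₂] = 0.00135 mol L⁻¹

At equilibrium, K_c = [HI]² / ([H₂]·[I₂]) = 90.6.
(0.0189)² / ((0.00293)·([I₂])) = 90.6
[I₂] = 0.00135 mol L⁻¹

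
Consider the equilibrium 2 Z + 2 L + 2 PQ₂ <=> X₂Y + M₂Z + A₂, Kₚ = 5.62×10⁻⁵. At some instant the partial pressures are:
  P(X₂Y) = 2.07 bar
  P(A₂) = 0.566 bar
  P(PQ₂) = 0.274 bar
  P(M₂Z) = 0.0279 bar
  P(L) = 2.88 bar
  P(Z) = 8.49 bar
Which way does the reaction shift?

reverse (toward reactants)

Qₚ = P(X₂Y)·P(M₂Z)·P(A₂) / (P(Z)²·P(L)²·P(PQ₂)²) = (2.07)·(0.0279)·(0.566) / ((8.49)²·(2.88)²·(0.274)²) = 7.28×10⁻⁴
Qₚ = 7.28×10⁻⁴ > Kₚ = 5.62×10⁻⁵, so the reverse reaction proceeds.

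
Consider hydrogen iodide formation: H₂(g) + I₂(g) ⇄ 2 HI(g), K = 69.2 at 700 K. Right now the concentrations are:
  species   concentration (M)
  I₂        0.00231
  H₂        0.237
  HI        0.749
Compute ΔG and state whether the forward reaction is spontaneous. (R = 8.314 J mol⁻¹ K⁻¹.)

Q = [HI]² / ([H₂]·[I₂]) = (0.749)² / ((0.237)·(0.00231)) = 1020
ΔG = RT ln(Q/K) = (8.314 J mol⁻¹ K⁻¹)(700 K) × ln(1020/69.2)
   = (5.820 kJ/mol)(2.691) = 15.7 kJ/mol
ΔG > 0, so the forward reaction is non-spontaneous (proceeds in reverse).

ΔG = 15.7 kJ/mol; the forward reaction is non-spontaneous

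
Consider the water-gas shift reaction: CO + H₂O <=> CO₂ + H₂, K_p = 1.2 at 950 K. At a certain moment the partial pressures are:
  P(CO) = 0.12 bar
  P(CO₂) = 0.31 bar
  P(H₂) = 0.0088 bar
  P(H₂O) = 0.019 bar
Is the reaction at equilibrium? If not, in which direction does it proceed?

no net change (already at equilibrium)

Q_p = P(CO₂)·P(H₂) / (P(CO)·P(H₂O)) = (0.31)·(0.0088) / ((0.12)·(0.019)) = 1.2
Q_p = 1.2 = K_p, so the system is already at equilibrium.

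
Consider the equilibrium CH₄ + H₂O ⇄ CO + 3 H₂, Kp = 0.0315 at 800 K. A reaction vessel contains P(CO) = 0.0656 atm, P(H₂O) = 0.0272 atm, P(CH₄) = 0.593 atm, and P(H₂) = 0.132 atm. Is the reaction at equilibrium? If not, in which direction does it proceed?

toward products

Qp = P(CO)·P(H₂)³ / (P(CH₄)·P(H₂O)) = (0.0656)·(0.132)³ / ((0.593)·(0.0272)) = 0.00935
Qp = 0.00935 < Kp = 0.0315, so the forward reaction proceeds.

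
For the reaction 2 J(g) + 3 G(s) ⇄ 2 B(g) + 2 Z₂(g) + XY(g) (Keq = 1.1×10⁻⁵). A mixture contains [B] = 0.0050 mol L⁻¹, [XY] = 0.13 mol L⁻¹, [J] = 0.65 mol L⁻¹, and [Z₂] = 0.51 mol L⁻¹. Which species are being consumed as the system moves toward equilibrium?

(G is a pure solid — omitted from Q.)
Q = [B]²·[Z₂]²·[XY] / [J]² = (0.0050)²·(0.51)²·(0.13) / (0.65)² = 2.0×10⁻⁶
Q = 2.0×10⁻⁶ < Keq = 1.1×10⁻⁵: net forward reaction.

J, G (reactants)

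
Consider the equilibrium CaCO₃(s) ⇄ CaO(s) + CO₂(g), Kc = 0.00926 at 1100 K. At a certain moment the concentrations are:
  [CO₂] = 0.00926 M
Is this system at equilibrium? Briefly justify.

(CaCO₃, CaO are pure solids — omitted from Qc.)
Qc = [CO₂] = 0.00926
Qc = 0.00926 = Kc; the system is at equilibrium.

yes, at equilibrium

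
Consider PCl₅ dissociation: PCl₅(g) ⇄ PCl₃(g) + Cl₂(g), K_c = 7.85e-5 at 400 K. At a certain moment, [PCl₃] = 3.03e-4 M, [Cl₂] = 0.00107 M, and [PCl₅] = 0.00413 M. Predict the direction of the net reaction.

Q_c = [PCl₃]·[Cl₂] / [PCl₅] = (3.03e-4)·(0.00107) / (0.00413) = 7.85e-5
Q_c = 7.85e-5 = K_c, so the system is already at equilibrium.

neither direction; the system is at equilibrium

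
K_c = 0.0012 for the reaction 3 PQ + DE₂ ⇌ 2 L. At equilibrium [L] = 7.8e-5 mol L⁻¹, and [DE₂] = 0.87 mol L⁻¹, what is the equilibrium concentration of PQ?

At equilibrium, K_c = [L]² / ([PQ]³·[DE₂]) = 0.0012.
(7.8e-5)² / (([PQ])³·(0.87)) = 0.0012
[PQ]³ = 5.83e-6 ⇒ [PQ] = 0.018 mol L⁻¹

[PQ] = 0.018 mol L⁻¹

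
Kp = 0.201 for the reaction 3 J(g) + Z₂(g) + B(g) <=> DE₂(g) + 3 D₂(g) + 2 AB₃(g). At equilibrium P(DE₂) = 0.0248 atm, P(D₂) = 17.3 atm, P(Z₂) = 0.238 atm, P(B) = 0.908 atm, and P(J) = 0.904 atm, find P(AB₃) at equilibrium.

At equilibrium, Kp = P(DE₂)·P(D₂)³·P(AB₃)² / (P(J)³·P(Z₂)·P(B)) = 0.201.
(0.0248)·(17.3)³·(P(AB₃))² / ((0.904)³·(0.238)·(0.908)) = 0.201
P(AB₃)² = 2.50e-4 ⇒ P(AB₃) = 0.0158 atm

P(AB₃) = 0.0158 atm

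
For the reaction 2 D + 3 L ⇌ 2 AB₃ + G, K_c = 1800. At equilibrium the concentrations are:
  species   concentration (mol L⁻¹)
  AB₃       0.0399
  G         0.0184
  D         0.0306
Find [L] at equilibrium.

[L] = 0.0259 mol L⁻¹

At equilibrium, K_c = [AB₃]²·[G] / ([D]²·[L]³) = 1800.
(0.0399)²·(0.0184) / ((0.0306)²·([L])³) = 1800
[L]³ = 1.74e-5 ⇒ [L] = 0.0259 mol L⁻¹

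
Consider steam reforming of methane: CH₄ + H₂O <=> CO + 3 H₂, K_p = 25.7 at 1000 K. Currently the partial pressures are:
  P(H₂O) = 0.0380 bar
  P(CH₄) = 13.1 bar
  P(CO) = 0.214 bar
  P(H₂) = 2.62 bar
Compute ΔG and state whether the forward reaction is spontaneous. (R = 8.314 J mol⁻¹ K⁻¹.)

Q_p = P(CO)·P(H₂)³ / (P(CH₄)·P(H₂O)) = (0.214)·(2.62)³ / ((13.1)·(0.0380)) = 7.73
ΔG = RT ln(Q_p/K_p) = (8.314 J mol⁻¹ K⁻¹)(1000 K) × ln(7.73/25.7)
   = (8.314 kJ/mol)(-1.201) = -9.99 kJ/mol
ΔG < 0, so the forward reaction is spontaneous (proceeds forward).

ΔG = -9.99 kJ/mol; the forward reaction is spontaneous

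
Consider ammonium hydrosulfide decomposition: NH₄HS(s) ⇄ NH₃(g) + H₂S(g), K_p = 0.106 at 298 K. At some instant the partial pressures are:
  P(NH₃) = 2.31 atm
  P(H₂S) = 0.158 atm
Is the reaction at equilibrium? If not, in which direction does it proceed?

reverse (toward reactants)

(NH₄HS is a pure solid — omitted from Q_p.)
Q_p = P(NH₃)·P(H₂S) = (2.31)·(0.158) = 0.365
Q_p = 0.365 > K_p = 0.106, so the reverse reaction proceeds.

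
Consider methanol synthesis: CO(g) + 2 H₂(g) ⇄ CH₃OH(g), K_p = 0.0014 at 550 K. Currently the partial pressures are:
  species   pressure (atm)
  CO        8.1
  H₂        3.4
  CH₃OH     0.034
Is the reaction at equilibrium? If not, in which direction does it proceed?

Q_p = P(CH₃OH) / (P(CO)·P(H₂)²) = (0.034) / ((8.1)·(3.4)²) = 3.6×10⁻⁴
Q_p = 3.6×10⁻⁴ < K_p = 0.0014, so the forward reaction proceeds.

forward (toward products)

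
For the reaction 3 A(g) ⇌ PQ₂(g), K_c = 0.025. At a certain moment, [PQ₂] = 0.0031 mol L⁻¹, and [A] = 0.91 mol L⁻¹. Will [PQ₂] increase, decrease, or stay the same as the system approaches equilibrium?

Q_c = [PQ₂] / [A]³ = (0.0031) / (0.91)³ = 0.0041
Q_c = 0.0041 < K_c = 0.025: net forward reaction.
PQ₂ is a product, so it increases.

increase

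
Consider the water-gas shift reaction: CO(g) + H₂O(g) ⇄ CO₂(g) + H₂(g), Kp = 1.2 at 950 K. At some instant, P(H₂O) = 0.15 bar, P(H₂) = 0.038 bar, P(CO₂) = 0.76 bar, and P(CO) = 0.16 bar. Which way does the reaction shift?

no net change (already at equilibrium)

Qp = P(CO₂)·P(H₂) / (P(CO)·P(H₂O)) = (0.76)·(0.038) / ((0.16)·(0.15)) = 1.2
Qp = 1.2 = Kp, so the system is already at equilibrium.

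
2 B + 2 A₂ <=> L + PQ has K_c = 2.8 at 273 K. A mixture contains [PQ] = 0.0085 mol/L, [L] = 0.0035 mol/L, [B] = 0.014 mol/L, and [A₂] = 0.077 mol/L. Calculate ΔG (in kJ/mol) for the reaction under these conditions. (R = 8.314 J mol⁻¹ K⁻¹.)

ΔG = 5.02 kJ/mol

Q_c = [L]·[PQ] / ([B]²·[A₂]²) = (0.0035)·(0.0085) / ((0.014)²·(0.077)²) = 25.6
ΔG = RT ln(Q_c/K_c) = (8.314 J mol⁻¹ K⁻¹)(273 K) × ln(25.6/2.8)
   = (2.270 kJ/mol)(2.213) = 5.02 kJ/mol
ΔG > 0, so the forward reaction is non-spontaneous (proceeds in reverse).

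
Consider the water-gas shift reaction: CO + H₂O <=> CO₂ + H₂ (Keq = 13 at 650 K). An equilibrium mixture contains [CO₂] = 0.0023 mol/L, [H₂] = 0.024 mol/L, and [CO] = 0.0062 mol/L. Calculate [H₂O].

[H₂O] = 6.8e-4 mol/L

At equilibrium, Keq = [CO₂]·[H₂] / ([CO]·[H₂O]) = 13.
(0.0023)·(0.024) / ((0.0062)·([H₂O])) = 13
[H₂O] = 6.85e-4 = 6.8e-4 mol/L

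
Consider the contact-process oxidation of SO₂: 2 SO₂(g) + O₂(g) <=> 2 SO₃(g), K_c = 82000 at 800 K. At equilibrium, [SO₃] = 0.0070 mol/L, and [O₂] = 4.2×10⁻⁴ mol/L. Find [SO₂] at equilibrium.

At equilibrium, K_c = [SO₃]² / ([SO₂]²·[O₂]) = 82000.
(0.0070)² / (([SO₂])²·(4.2×10⁻⁴)) = 82000
[SO₂]² = 1.42×10⁻⁶ ⇒ [SO₂] = 0.0012 mol/L

[SO₂] = 0.0012 mol/L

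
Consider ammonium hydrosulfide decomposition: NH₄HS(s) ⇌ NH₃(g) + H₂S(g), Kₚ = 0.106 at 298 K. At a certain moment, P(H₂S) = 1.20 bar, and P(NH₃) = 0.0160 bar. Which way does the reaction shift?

forward (toward products)

(NH₄HS is a pure solid — omitted from Qₚ.)
Qₚ = P(NH₃)·P(H₂S) = (0.0160)·(1.20) = 0.0192
Qₚ = 0.0192 < Kₚ = 0.106, so the forward reaction proceeds.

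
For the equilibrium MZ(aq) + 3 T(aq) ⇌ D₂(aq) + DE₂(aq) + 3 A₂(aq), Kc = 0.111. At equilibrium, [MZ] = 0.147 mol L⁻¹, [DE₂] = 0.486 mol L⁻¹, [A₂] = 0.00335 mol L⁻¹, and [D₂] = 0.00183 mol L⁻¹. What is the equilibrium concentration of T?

At equilibrium, Kc = [D₂]·[DE₂]·[A₂]³ / ([MZ]·[T]³) = 0.111.
(0.00183)·(0.486)·(0.00335)³ / ((0.147)·([T])³) = 0.111
[T]³ = 2.05×10⁻⁹ ⇒ [T] = 0.00127 mol L⁻¹

[T] = 0.00127 mol L⁻¹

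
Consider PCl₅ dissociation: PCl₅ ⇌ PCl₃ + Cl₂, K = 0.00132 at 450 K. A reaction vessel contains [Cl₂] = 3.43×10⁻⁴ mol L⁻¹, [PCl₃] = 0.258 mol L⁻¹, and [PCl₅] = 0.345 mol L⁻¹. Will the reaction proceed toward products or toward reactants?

toward products

Q = [PCl₃]·[Cl₂] / [PCl₅] = (0.258)·(3.43×10⁻⁴) / (0.345) = 2.57×10⁻⁴
Q = 2.57×10⁻⁴ < K = 0.00132, so the forward reaction proceeds.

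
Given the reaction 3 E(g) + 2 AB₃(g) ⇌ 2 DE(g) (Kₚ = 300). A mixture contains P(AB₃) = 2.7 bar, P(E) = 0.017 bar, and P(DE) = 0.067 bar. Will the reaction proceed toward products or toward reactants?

in the forward direction

Qₚ = P(DE)² / (P(E)³·P(AB₃)²) = (0.067)² / ((0.017)³·(2.7)²) = 130
Qₚ = 130 < Kₚ = 300, so the forward reaction proceeds.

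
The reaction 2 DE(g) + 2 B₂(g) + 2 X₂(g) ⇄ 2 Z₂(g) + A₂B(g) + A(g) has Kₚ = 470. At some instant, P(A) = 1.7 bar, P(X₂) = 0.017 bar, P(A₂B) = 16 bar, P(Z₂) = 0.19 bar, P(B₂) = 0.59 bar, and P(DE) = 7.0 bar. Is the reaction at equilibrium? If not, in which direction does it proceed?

in the forward direction

Qₚ = P(Z₂)²·P(A₂B)·P(A) / (P(DE)²·P(B₂)²·P(X₂)²) = (0.19)²·(16)·(1.7) / ((7.0)²·(0.59)²·(0.017)²) = 200
Qₚ = 200 < Kₚ = 470, so the forward reaction proceeds.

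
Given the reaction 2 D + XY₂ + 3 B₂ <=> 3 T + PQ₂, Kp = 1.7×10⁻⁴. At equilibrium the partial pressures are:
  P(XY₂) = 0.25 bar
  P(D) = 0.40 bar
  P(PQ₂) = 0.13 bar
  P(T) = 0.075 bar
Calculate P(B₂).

At equilibrium, Kp = P(T)³·P(PQ₂) / (P(D)²·P(XY₂)·P(B₂)³) = 1.7×10⁻⁴.
(0.075)³·(0.13) / ((0.40)²·(0.25)·(P(B₂))³) = 1.7×10⁻⁴
P(B₂)³ = 8.07 ⇒ P(B₂) = 2.0 bar

P(B₂) = 2.0 bar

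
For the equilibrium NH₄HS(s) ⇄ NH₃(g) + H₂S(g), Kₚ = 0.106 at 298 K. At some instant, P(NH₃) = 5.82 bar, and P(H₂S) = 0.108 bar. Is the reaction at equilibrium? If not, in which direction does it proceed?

(NH₄HS is a pure solid — omitted from Qₚ.)
Qₚ = P(NH₃)·P(H₂S) = (5.82)·(0.108) = 0.629
Qₚ = 0.629 > Kₚ = 0.106, so the reverse reaction proceeds.

reverse (toward reactants)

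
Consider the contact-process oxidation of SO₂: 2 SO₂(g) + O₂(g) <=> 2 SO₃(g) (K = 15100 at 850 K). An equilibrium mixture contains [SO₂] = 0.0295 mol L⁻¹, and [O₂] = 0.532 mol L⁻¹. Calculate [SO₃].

[SO₃] = 2.64 mol L⁻¹

At equilibrium, K = [SO₃]² / ([SO₂]²·[O₂]) = 15100.
([SO₃])² / ((0.0295)²·(0.532)) = 15100
[SO₃]² = 6.99 ⇒ [SO₃] = 2.64 mol L⁻¹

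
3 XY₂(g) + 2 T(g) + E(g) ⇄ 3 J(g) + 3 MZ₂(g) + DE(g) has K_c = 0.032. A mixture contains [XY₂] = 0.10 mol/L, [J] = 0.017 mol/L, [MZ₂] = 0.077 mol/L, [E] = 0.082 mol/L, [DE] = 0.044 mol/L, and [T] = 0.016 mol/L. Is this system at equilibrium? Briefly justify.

no; Q < K, reaction proceeds forward

Q_c = [J]³·[MZ₂]³·[DE] / ([XY₂]³·[T]²·[E]) = (0.017)³·(0.077)³·(0.044) / ((0.10)³·(0.016)²·(0.082)) = 0.0047
Q_c = 0.0047 < K_c = 0.032: net forward reaction.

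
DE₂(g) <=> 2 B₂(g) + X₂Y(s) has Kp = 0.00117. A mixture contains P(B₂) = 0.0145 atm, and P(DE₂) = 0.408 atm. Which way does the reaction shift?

(X₂Y is a pure solid — omitted from Qp.)
Qp = P(B₂)² / P(DE₂) = (0.0145)² / (0.408) = 5.15×10⁻⁴
Qp = 5.15×10⁻⁴ < Kp = 0.00117, so the forward reaction proceeds.

to the right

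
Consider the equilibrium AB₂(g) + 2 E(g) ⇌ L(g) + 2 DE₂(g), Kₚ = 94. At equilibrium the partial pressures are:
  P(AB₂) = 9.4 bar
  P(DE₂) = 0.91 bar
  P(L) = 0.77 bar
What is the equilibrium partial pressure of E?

At equilibrium, Kₚ = P(L)·P(DE₂)² / (P(AB₂)·P(E)²) = 94.
(0.77)·(0.91)² / ((9.4)·(P(E))²) = 94
P(E)² = 7.22×10⁻⁴ ⇒ P(E) = 0.027 bar

P(E) = 0.027 bar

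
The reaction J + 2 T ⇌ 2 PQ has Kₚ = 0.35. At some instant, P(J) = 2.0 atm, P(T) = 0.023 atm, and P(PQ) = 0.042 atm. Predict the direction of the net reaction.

Qₚ = P(PQ)² / (P(J)·P(T)²) = (0.042)² / ((2.0)·(0.023)²) = 1.7
Qₚ = 1.7 > Kₚ = 0.35, so the reverse reaction proceeds.

in the reverse direction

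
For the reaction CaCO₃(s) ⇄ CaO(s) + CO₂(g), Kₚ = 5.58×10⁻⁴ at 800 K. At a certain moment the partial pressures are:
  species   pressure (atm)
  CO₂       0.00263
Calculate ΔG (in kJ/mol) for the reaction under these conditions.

ΔG = 10.3 kJ/mol

(CaCO₃, CaO are pure solids — omitted from Qₚ.)
Qₚ = P(CO₂) = 0.00263
ΔG = RT ln(Qₚ/Kₚ) = (8.314 J mol⁻¹ K⁻¹)(800 K) × ln(0.00263/5.58×10⁻⁴)
   = (6.651 kJ/mol)(1.550) = 10.3 kJ/mol
ΔG > 0, so the forward reaction is non-spontaneous (proceeds in reverse).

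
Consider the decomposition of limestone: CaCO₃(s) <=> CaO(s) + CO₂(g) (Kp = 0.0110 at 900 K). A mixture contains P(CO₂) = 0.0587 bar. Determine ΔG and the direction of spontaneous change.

(CaCO₃, CaO are pure solids — omitted from Qp.)
Qp = P(CO₂) = 0.0587
ΔG = RT ln(Qp/Kp) = (8.314 J mol⁻¹ K⁻¹)(900 K) × ln(0.0587/0.0110)
   = (7.483 kJ/mol)(1.675) = 12.5 kJ/mol
ΔG > 0, so the forward reaction is non-spontaneous (proceeds in reverse).

ΔG = 12.5 kJ/mol; the forward reaction is non-spontaneous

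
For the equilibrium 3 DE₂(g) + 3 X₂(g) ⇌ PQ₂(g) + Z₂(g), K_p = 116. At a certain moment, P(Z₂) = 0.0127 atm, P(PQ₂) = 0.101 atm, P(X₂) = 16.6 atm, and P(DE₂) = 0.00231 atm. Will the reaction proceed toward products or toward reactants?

to the right

Q_p = P(PQ₂)·P(Z₂) / (P(DE₂)³·P(X₂)³) = (0.101)·(0.0127) / ((0.00231)³·(16.6)³) = 22.7
Q_p = 22.7 < K_p = 116, so the forward reaction proceeds.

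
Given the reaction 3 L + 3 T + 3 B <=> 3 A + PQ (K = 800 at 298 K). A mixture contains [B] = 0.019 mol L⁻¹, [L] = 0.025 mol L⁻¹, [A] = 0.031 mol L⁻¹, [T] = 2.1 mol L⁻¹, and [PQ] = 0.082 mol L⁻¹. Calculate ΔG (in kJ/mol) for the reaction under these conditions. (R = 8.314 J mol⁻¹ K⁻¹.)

ΔG = 2.78 kJ/mol

Q = [A]³·[PQ] / ([L]³·[T]³·[B]³) = (0.031)³·(0.082) / ((0.025)³·(2.1)³·(0.019)³) = 2460
ΔG = RT ln(Q/K) = (8.314 J mol⁻¹ K⁻¹)(298 K) × ln(2460/800)
   = (2.478 kJ/mol)(1.123) = 2.78 kJ/mol
ΔG > 0, so the forward reaction is non-spontaneous (proceeds in reverse).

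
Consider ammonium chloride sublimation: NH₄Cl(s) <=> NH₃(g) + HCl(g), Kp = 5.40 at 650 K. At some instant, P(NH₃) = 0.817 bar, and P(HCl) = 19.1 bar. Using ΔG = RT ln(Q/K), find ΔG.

(NH₄Cl is a pure solid — omitted from Qp.)
Qp = P(NH₃)·P(HCl) = (0.817)·(19.1) = 15.6
ΔG = RT ln(Qp/Kp) = (8.314 J mol⁻¹ K⁻¹)(650 K) × ln(15.6/5.40)
   = (5.404 kJ/mol)(1.061) = 5.73 kJ/mol
ΔG > 0, so the forward reaction is non-spontaneous (proceeds in reverse).

ΔG = 5.73 kJ/mol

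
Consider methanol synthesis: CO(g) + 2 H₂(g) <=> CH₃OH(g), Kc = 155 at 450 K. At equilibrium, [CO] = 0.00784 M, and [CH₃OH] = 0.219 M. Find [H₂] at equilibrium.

[H₂] = 0.425 M

At equilibrium, Kc = [CH₃OH] / ([CO]·[H₂]²) = 155.
(0.219) / ((0.00784)·([H₂])²) = 155
[H₂]² = 0.180 ⇒ [H₂] = 0.425 M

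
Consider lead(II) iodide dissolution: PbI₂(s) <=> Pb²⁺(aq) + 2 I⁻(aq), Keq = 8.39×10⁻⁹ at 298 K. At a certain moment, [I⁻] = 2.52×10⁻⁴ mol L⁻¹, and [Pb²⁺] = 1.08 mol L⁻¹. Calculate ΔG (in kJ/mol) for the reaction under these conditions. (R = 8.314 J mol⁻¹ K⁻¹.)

ΔG = 5.21 kJ/mol

(PbI₂ is a pure solid — omitted from Q.)
Q = [Pb²⁺]·[I⁻]² = (1.08)·(2.52×10⁻⁴)² = 6.86×10⁻⁸
ΔG = RT ln(Q/Keq) = (8.314 J mol⁻¹ K⁻¹)(298 K) × ln(6.86×10⁻⁸/8.39×10⁻⁹)
   = (2.478 kJ/mol)(2.101) = 5.21 kJ/mol
ΔG > 0, so the forward reaction is non-spontaneous (proceeds in reverse).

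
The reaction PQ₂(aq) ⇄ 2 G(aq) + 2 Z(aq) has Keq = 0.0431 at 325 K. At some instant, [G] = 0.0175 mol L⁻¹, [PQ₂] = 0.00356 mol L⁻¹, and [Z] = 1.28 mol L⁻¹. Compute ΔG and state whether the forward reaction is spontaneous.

Q = [G]²·[Z]² / [PQ₂] = (0.0175)²·(1.28)² / (0.00356) = 0.141
ΔG = RT ln(Q/Keq) = (8.314 J mol⁻¹ K⁻¹)(325 K) × ln(0.141/0.0431)
   = (2.702 kJ/mol)(1.185) = 3.20 kJ/mol
ΔG > 0, so the forward reaction is non-spontaneous (proceeds in reverse).

ΔG = 3.20 kJ/mol; the forward reaction is non-spontaneous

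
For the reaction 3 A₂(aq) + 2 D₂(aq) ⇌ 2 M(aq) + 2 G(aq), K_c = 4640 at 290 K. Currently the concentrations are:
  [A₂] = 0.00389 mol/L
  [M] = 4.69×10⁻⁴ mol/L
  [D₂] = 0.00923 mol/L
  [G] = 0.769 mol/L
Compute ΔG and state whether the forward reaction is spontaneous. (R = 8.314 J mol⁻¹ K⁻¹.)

ΔG = 4.15 kJ/mol; the forward reaction is non-spontaneous

Q_c = [M]²·[G]² / ([A₂]³·[D₂]²) = (4.69×10⁻⁴)²·(0.769)² / ((0.00389)³·(0.00923)²) = 25900
ΔG = RT ln(Q_c/K_c) = (8.314 J mol⁻¹ K⁻¹)(290 K) × ln(25900/4640)
   = (2.411 kJ/mol)(1.720) = 4.15 kJ/mol
ΔG > 0, so the forward reaction is non-spontaneous (proceeds in reverse).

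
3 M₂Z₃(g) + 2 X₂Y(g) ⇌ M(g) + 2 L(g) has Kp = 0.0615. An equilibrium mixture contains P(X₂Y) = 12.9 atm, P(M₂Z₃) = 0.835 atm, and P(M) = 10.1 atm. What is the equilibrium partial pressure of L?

P(L) = 0.768 atm

At equilibrium, Kp = P(M)·P(L)² / (P(M₂Z₃)³·P(X₂Y)²) = 0.0615.
(10.1)·(P(L))² / ((0.835)³·(12.9)²) = 0.0615
P(L)² = 0.590 ⇒ P(L) = 0.768 atm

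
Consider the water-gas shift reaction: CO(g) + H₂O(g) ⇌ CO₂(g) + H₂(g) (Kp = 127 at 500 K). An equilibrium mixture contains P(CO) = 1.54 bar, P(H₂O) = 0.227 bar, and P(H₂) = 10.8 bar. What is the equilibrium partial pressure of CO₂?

At equilibrium, Kp = P(CO₂)·P(H₂) / (P(CO)·P(H₂O)) = 127.
(P(CO₂))·(10.8) / ((1.54)·(0.227)) = 127
P(CO₂) = 4.11 bar

P(CO₂) = 4.11 bar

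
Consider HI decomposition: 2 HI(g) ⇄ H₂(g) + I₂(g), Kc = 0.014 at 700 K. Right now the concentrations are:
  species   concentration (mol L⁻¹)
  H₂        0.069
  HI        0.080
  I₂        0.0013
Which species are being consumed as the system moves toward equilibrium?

Qc = [H₂]·[I₂] / [HI]² = (0.069)·(0.0013) / (0.080)² = 0.014
Qc = 0.014 = Kc; the system is at equilibrium.

none (at equilibrium)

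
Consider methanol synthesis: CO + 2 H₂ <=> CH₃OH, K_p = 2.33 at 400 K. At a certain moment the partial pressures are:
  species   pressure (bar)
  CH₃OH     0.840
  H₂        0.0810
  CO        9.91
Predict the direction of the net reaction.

Q_p = P(CH₃OH) / (P(CO)·P(H₂)²) = (0.840) / ((9.91)·(0.0810)²) = 12.9
Q_p = 12.9 > K_p = 2.33, so the reverse reaction proceeds.

reverse (toward reactants)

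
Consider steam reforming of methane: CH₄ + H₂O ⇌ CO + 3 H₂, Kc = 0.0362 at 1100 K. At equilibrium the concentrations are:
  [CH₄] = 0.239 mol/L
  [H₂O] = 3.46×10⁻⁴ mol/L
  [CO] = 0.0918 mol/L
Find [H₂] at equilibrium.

[H₂] = 0.0319 mol/L

At equilibrium, Kc = [CO]·[H₂]³ / ([CH₄]·[H₂O]) = 0.0362.
(0.0918)·([H₂])³ / ((0.239)·(3.46×10⁻⁴)) = 0.0362
[H₂]³ = 3.26×10⁻⁵ ⇒ [H₂] = 0.0319 mol/L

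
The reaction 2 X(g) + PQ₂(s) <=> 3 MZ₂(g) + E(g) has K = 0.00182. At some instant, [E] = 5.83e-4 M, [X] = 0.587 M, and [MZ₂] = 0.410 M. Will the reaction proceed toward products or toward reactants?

forward (toward products)

(PQ₂ is a pure solid — omitted from Q.)
Q = [MZ₂]³·[E] / [X]² = (0.410)³·(5.83e-4) / (0.587)² = 1.17e-4
Q = 1.17e-4 < K = 0.00182, so the forward reaction proceeds.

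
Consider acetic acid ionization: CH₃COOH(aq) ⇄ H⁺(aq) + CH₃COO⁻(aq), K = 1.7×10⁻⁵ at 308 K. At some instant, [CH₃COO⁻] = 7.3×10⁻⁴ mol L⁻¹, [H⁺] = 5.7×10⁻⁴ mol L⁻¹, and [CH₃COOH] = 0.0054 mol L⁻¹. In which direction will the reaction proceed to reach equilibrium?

in the reverse direction

Q = [H⁺]·[CH₃COO⁻] / [CH₃COOH] = (5.7×10⁻⁴)·(7.3×10⁻⁴) / (0.0054) = 7.7×10⁻⁵
Q = 7.7×10⁻⁵ > K = 1.7×10⁻⁵, so the reverse reaction proceeds.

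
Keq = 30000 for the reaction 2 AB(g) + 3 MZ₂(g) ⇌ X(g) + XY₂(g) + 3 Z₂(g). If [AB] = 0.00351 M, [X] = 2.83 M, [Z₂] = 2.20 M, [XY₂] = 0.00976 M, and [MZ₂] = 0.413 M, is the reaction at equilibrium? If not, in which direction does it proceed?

Q = [X]·[XY₂]·[Z₂]³ / ([AB]²·[MZ₂]³) = (2.83)·(0.00976)·(2.20)³ / ((0.00351)²·(0.413)³) = 3.39e5
Q = 3.39e5 > Keq = 30000, so the reverse reaction proceeds.

toward reactants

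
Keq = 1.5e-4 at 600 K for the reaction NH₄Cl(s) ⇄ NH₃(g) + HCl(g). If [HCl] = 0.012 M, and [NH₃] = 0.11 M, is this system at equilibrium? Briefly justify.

no; Q > K, reaction proceeds in reverse

(NH₄Cl is a pure solid — omitted from Q.)
Q = [NH₃]·[HCl] = (0.11)·(0.012) = 0.0013
Q = 0.0013 > Keq = 1.5e-4: net reverse reaction.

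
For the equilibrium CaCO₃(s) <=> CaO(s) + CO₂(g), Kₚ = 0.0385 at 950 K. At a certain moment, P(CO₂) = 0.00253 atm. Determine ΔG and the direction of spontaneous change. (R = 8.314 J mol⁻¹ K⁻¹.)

(CaCO₃, CaO are pure solids — omitted from Qₚ.)
Qₚ = P(CO₂) = 0.00253
ΔG = RT ln(Qₚ/Kₚ) = (8.314 J mol⁻¹ K⁻¹)(950 K) × ln(0.00253/0.0385)
   = (7.898 kJ/mol)(-2.722) = -21.5 kJ/mol
ΔG < 0, so the forward reaction is spontaneous (proceeds forward).

ΔG = -21.5 kJ/mol; the forward reaction is spontaneous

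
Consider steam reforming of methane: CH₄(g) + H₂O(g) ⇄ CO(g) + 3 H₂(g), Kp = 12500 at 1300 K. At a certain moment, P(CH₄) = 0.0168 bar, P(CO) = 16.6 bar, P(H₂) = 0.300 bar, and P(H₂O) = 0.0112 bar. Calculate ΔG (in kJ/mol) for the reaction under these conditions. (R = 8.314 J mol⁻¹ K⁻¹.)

Qp = P(CO)·P(H₂)³ / (P(CH₄)·P(H₂O)) = (16.6)·(0.300)³ / ((0.0168)·(0.0112)) = 2380
ΔG = RT ln(Qp/Kp) = (8.314 J mol⁻¹ K⁻¹)(1300 K) × ln(2380/12500)
   = (10.81 kJ/mol)(-1.659) = -17.9 kJ/mol
ΔG < 0, so the forward reaction is spontaneous (proceeds forward).

ΔG = -17.9 kJ/mol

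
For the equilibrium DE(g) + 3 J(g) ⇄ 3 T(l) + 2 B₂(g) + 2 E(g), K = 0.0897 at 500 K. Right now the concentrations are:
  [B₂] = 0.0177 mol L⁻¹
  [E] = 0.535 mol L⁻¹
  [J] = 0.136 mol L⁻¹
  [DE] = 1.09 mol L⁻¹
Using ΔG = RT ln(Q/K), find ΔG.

ΔG = -4.19 kJ/mol

(T is a pure liquid — omitted from Q.)
Q = [B₂]²·[E]² / ([DE]·[J]³) = (0.0177)²·(0.535)² / ((1.09)·(0.136)³) = 0.0327
ΔG = RT ln(Q/K) = (8.314 J mol⁻¹ K⁻¹)(500 K) × ln(0.0327/0.0897)
   = (4.157 kJ/mol)(-1.009) = -4.19 kJ/mol
ΔG < 0, so the forward reaction is spontaneous (proceeds forward).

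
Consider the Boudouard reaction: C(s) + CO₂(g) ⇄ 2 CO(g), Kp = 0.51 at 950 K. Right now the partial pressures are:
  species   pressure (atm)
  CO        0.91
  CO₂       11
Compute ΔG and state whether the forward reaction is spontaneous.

(C is a pure solid — omitted from Qp.)
Qp = P(CO)² / P(CO₂) = (0.91)² / (11) = 0.0753
ΔG = RT ln(Qp/Kp) = (8.314 J mol⁻¹ K⁻¹)(950 K) × ln(0.0753/0.51)
   = (7.898 kJ/mol)(-1.913) = -15.1 kJ/mol
ΔG < 0, so the forward reaction is spontaneous (proceeds forward).

ΔG = -15.1 kJ/mol; the forward reaction is spontaneous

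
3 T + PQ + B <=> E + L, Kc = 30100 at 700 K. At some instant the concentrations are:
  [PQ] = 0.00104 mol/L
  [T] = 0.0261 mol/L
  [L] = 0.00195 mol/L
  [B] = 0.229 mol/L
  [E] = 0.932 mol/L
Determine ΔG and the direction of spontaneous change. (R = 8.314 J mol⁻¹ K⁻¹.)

ΔG = 15.5 kJ/mol; the forward reaction is non-spontaneous

Qc = [E]·[L] / ([T]³·[PQ]·[B]) = (0.932)·(0.00195) / ((0.0261)³·(0.00104)·(0.229)) = 4.29×10⁵
ΔG = RT ln(Qc/Kc) = (8.314 J mol⁻¹ K⁻¹)(700 K) × ln(4.29×10⁵/30100)
   = (5.820 kJ/mol)(2.657) = 15.5 kJ/mol
ΔG > 0, so the forward reaction is non-spontaneous (proceeds in reverse).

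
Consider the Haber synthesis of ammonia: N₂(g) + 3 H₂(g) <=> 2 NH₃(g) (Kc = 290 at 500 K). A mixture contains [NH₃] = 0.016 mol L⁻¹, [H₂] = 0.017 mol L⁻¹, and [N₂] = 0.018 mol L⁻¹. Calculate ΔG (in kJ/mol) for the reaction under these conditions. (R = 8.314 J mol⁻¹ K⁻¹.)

ΔG = 9.56 kJ/mol

Qc = [NH₃]² / ([N₂]·[H₂]³) = (0.016)² / ((0.018)·(0.017)³) = 2890
ΔG = RT ln(Qc/Kc) = (8.314 J mol⁻¹ K⁻¹)(500 K) × ln(2890/290)
   = (4.157 kJ/mol)(2.299) = 9.56 kJ/mol
ΔG > 0, so the forward reaction is non-spontaneous (proceeds in reverse).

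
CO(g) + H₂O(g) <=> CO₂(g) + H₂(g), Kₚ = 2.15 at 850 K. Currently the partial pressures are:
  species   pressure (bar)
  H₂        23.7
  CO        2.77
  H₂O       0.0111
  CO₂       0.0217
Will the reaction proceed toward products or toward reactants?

Qₚ = P(CO₂)·P(H₂) / (P(CO)·P(H₂O)) = (0.0217)·(23.7) / ((2.77)·(0.0111)) = 16.7
Qₚ = 16.7 > Kₚ = 2.15, so the reverse reaction proceeds.

reverse (toward reactants)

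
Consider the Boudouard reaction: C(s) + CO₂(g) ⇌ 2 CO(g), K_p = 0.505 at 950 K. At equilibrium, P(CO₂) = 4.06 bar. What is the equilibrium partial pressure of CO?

(C is a pure solid — omitted from K_p.)
At equilibrium, K_p = P(CO)² / P(CO₂) = 0.505.
(P(CO))² / (4.06) = 0.505
P(CO)² = 2.05 ⇒ P(CO) = 1.43 bar

P(CO) = 1.43 bar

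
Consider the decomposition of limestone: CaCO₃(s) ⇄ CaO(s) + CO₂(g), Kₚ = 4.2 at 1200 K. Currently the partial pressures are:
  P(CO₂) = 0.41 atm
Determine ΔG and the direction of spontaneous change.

ΔG = -23.2 kJ/mol; the forward reaction is spontaneous

(CaCO₃, CaO are pure solids — omitted from Qₚ.)
Qₚ = P(CO₂) = 0.410
ΔG = RT ln(Qₚ/Kₚ) = (8.314 J mol⁻¹ K⁻¹)(1200 K) × ln(0.410/4.2)
   = (9.977 kJ/mol)(-2.327) = -23.2 kJ/mol
ΔG < 0, so the forward reaction is spontaneous (proceeds forward).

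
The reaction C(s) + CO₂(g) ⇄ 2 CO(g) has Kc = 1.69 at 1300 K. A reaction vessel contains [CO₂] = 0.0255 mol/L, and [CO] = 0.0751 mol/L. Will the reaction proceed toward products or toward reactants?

to the right

(C is a pure solid — omitted from Qc.)
Qc = [CO]² / [CO₂] = (0.0751)² / (0.0255) = 0.221
Qc = 0.221 < Kc = 1.69, so the forward reaction proceeds.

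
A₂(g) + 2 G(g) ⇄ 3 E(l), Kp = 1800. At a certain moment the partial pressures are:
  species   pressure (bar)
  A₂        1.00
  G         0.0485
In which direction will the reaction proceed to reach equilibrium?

in the forward direction

(E is a pure liquid — omitted from Qp.)
Qp = 1 / (P(A₂)·P(G)²) = 1 / ((1.00)·(0.0485)²) = 425
Qp = 425 < Kp = 1800, so the forward reaction proceeds.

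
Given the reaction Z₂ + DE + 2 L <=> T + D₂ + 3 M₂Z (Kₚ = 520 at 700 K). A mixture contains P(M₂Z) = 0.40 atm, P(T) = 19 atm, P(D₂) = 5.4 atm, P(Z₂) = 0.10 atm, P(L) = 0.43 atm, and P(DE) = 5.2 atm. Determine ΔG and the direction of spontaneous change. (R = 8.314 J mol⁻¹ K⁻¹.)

Qₚ = P(T)·P(D₂)·P(M₂Z)³ / (P(Z₂)·P(DE)·P(L)²) = (19)·(5.4)·(0.40)³ / ((0.10)·(5.2)·(0.43)²) = 68.3
ΔG = RT ln(Qₚ/Kₚ) = (8.314 J mol⁻¹ K⁻¹)(700 K) × ln(68.3/520)
   = (5.820 kJ/mol)(-2.030) = -11.8 kJ/mol
ΔG < 0, so the forward reaction is spontaneous (proceeds forward).

ΔG = -11.8 kJ/mol; the forward reaction is spontaneous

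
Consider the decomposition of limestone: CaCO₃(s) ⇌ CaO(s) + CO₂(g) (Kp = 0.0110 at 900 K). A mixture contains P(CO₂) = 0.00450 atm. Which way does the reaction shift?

(CaCO₃, CaO are pure solids — omitted from Qp.)
Qp = P(CO₂) = 0.00450
Qp = 0.00450 < Kp = 0.0110, so the forward reaction proceeds.

toward products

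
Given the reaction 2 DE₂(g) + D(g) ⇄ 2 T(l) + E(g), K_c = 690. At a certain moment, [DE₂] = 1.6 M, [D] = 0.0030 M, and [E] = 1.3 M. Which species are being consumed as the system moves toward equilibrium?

DE₂, D (reactants)

(T is a pure liquid — omitted from Q_c.)
Q_c = [E] / ([DE₂]²·[D]) = (1.3) / ((1.6)²·(0.0030)) = 170
Q_c = 170 < K_c = 690: net forward reaction.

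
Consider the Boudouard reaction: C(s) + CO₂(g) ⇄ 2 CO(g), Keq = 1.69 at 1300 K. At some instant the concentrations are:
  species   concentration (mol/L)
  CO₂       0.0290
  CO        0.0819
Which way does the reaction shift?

(C is a pure solid — omitted from Q.)
Q = [CO]² / [CO₂] = (0.0819)² / (0.0290) = 0.231
Q = 0.231 < Keq = 1.69, so the forward reaction proceeds.

in the forward direction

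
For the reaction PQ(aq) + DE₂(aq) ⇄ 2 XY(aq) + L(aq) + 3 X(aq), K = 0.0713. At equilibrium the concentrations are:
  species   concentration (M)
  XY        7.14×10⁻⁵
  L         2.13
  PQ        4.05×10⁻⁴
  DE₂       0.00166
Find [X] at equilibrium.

At equilibrium, K = [XY]²·[L]·[X]³ / ([PQ]·[DE₂]) = 0.0713.
(7.14×10⁻⁵)²·(2.13)·([X])³ / ((4.05×10⁻⁴)·(0.00166)) = 0.0713
[X]³ = 4.41 ⇒ [X] = 1.64 M

[X] = 1.64 M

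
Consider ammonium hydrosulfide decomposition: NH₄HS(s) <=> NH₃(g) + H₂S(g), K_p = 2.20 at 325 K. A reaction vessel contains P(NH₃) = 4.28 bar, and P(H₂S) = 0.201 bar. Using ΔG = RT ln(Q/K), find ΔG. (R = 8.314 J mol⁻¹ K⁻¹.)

(NH₄HS is a pure solid — omitted from Q_p.)
Q_p = P(NH₃)·P(H₂S) = (4.28)·(0.201) = 0.860
ΔG = RT ln(Q_p/K_p) = (8.314 J mol⁻¹ K⁻¹)(325 K) × ln(0.860/2.20)
   = (2.702 kJ/mol)(-0.9393) = -2.54 kJ/mol
ΔG < 0, so the forward reaction is spontaneous (proceeds forward).

ΔG = -2.54 kJ/mol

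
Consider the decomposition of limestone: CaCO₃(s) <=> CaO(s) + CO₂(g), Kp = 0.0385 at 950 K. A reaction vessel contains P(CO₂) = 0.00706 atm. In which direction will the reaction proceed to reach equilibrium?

toward products

(CaCO₃, CaO are pure solids — omitted from Qp.)
Qp = P(CO₂) = 0.00706
Qp = 0.00706 < Kp = 0.0385, so the forward reaction proceeds.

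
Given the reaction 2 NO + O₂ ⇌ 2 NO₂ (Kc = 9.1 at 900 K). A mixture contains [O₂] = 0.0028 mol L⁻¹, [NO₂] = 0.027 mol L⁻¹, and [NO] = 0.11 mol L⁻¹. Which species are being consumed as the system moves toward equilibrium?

NO₂ (products)

Qc = [NO₂]² / ([NO]²·[O₂]) = (0.027)² / ((0.11)²·(0.0028)) = 22
Qc = 22 > Kc = 9.1: net reverse reaction.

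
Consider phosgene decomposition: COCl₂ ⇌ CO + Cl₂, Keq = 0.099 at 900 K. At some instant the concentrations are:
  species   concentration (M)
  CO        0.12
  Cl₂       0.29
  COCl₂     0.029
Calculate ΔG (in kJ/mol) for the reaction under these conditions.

Q = [CO]·[Cl₂] / [COCl₂] = (0.12)·(0.29) / (0.029) = 1.20
ΔG = RT ln(Q/Keq) = (8.314 J mol⁻¹ K⁻¹)(900 K) × ln(1.20/0.099)
   = (7.483 kJ/mol)(2.495) = 18.7 kJ/mol
ΔG > 0, so the forward reaction is non-spontaneous (proceeds in reverse).

ΔG = 18.7 kJ/mol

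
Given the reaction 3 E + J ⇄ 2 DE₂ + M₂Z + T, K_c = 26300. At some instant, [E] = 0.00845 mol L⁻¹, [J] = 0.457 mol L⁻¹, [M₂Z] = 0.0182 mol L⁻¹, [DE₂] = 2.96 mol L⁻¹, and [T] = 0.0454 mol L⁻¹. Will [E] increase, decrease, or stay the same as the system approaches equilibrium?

Q_c = [DE₂]²·[M₂Z]·[T] / ([E]³·[J]) = (2.96)²·(0.0182)·(0.0454) / ((0.00845)³·(0.457)) = 26300
Q_c = 26300 = K_c; the system is at equilibrium.

stay the same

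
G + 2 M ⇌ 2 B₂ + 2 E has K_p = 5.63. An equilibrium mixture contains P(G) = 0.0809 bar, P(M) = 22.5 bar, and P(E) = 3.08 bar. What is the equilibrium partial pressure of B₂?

P(B₂) = 4.93 bar

At equilibrium, K_p = P(B₂)²·P(E)² / (P(G)·P(M)²) = 5.63.
(P(B₂))²·(3.08)² / ((0.0809)·(22.5)²) = 5.63
P(B₂)² = 24.3 ⇒ P(B₂) = 4.93 bar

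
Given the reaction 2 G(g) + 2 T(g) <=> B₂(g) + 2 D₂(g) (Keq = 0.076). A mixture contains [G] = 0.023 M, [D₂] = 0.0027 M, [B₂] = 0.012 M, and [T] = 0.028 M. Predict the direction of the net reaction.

Q = [B₂]·[D₂]² / ([G]²·[T]²) = (0.012)·(0.0027)² / ((0.023)²·(0.028)²) = 0.21
Q = 0.21 > Keq = 0.076, so the reverse reaction proceeds.

toward reactants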